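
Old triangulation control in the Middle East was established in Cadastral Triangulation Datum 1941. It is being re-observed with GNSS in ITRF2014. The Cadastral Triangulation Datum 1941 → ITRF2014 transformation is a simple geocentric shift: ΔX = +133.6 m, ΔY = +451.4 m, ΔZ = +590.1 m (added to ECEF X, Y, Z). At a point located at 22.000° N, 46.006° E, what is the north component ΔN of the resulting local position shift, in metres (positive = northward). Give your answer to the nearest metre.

At φ = 22.000°, λ = 46.006°: sin φ = 0.374607, cos φ = 0.927184, sin λ = 0.719413, cos λ = 0.694583.
ΔN = −sin φ cos λ·ΔX − sin φ sin λ·ΔY + cos φ·ΔZ = −(0.374607)(0.694583)(133.6) − (0.374607)(0.719413)(451.4) + (0.927184)(590.1) = 390.72 m.

ΔN = 391 m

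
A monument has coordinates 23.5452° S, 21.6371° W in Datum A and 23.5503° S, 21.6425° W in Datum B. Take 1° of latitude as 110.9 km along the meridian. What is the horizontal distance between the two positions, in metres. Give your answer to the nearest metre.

Δφ = -23.5503° − -23.5452° = -0.0051°; Δλ = -21.6425° − -21.6371° = -0.0054°.
ΔN = Δφ × 110900 = -565.6 m; ΔE = Δλ × 110900 × cos(-23.5452°) = -0.0054 × 110900 × 0.916745 = -549.0 m.
Distance = √(ΔE² + ΔN²) = √((-549.0)² + (-565.6)²) = 788.2 m.

788 m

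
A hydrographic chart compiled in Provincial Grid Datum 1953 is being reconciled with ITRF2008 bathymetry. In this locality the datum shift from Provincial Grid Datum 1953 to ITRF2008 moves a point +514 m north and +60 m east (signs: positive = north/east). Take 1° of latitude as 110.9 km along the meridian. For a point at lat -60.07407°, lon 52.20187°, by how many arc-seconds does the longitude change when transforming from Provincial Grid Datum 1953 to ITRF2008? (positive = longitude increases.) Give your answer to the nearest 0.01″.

Δλ = 3.90″

At latitude -60.07407°, cos φ = 0.498880.
1° of longitude at this latitude = 110.9 × cos φ = 55.33 km, so Δλ = 60.0 / 55325.8 = 0.0010845° = 3.904″.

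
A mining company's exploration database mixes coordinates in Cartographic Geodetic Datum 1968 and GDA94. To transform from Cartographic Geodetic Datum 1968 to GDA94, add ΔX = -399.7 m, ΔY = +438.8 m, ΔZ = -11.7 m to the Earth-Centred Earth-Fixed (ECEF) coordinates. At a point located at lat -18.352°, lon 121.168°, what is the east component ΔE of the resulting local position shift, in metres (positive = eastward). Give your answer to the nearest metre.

ΔE = 115 m

At φ = -18.352°, λ = 121.168°: sin φ = -0.314854, cos φ = 0.949140, sin λ = 0.855653, cos λ = -0.517549.
ΔE = −sin λ·ΔX + cos λ·ΔY = −(0.855653)·(-399.7) + (-0.517549)·(438.8) = 114.90 m.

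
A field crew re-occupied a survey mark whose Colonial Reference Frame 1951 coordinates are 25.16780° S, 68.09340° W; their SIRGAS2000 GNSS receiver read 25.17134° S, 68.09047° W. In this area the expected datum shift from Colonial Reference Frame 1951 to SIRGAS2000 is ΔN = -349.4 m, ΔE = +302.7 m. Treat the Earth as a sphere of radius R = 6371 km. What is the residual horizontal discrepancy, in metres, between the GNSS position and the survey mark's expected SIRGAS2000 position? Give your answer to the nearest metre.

Observed coordinate differences: Δφ = -0.00354°, Δλ = +0.00293°.
Converting to metres (1° lat = 111195 m, cos φ = 0.905066): observed ΔN = -393.6 m, observed ΔE = 294.9 m.
Subtracting the expected shift leaves a residual of -393.6 − (-349.4) = -44.2 m north and 294.9 − (302.7) = -7.8 m east.
Residual distance = √((-44.2)² + (-7.8)²) = 44.9 m.

45 m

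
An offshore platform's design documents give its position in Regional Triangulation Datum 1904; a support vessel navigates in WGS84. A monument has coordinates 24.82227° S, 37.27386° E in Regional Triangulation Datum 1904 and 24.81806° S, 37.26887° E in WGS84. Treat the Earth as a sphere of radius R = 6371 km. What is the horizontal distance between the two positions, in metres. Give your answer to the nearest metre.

688 m

Δφ = -24.81806° − -24.82227° = +0.00421°; Δλ = 37.26887° − 37.27386° = -0.00499°.
1° along a meridian = πR/180 = 111195 m.
ΔN = Δφ × 111195 = 468.1 m; ΔE = Δλ × 111195 × cos(-24.82227°) = -0.00499 × 111195 × 0.907614 = -503.6 m.
Distance = √(ΔE² + ΔN²) = √((-503.6)² + 468.1²) = 687.6 m.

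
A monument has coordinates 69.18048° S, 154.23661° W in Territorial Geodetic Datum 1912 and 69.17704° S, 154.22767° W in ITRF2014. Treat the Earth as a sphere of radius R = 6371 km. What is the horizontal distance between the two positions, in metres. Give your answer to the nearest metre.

Δφ = -69.17704° − -69.18048° = +0.00344°; Δλ = -154.22767° − -154.23661° = +0.00894°.
1° along a meridian = πR/180 = 111195 m.
ΔN = Δφ × 111195 = 382.5 m; ΔE = Δλ × 111195 × cos(-69.18048°) = +0.00894 × 111195 × 0.355425 = 353.3 m.
Distance = √(ΔE² + ΔN²) = √(353.3² + 382.5²) = 520.7 m.

521 m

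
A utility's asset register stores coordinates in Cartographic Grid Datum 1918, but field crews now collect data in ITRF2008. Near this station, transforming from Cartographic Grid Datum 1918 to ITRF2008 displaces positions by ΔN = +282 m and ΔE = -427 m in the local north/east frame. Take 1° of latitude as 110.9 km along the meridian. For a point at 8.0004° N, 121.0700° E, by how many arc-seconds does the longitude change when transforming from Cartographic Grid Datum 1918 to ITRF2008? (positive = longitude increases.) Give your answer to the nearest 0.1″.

Δλ = -14.0″

At latitude 8.0004°, cos φ = 0.990267.
1° of longitude at this latitude = 110.9 × cos φ = 109.82 km, so Δλ = -427.0 / 109820.6 = -0.0038882° = -13.997″.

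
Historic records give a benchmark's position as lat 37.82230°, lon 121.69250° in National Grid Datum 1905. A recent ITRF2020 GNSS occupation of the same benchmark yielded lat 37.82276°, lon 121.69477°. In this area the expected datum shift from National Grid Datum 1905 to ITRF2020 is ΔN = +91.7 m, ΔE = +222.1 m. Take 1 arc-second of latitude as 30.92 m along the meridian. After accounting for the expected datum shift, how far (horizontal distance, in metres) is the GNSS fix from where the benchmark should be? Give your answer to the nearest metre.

Observed coordinate differences: Δφ = +0.00046°, Δλ = +0.00227°.
Converting to metres (1° lat = 111312 m, cos φ = 0.789916): observed ΔN = 51.2 m, observed ΔE = 199.6 m.
Subtracting the expected shift leaves a residual of 51.2 − (91.7) = -40.5 m north and 199.6 − (222.1) = -22.5 m east.
Residual distance = √((-40.5)² + (-22.5)²) = 46.3 m.

46 m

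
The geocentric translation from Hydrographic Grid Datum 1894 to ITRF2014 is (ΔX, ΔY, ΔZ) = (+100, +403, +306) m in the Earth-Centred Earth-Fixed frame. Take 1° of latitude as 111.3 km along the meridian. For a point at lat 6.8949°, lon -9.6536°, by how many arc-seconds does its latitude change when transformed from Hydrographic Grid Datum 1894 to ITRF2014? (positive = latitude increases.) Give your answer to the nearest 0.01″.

sin φ = 0.120048, cos φ = 0.992768, sin λ = -0.167691, cos λ = 0.985840.
North component: ΔN = −sin φ cos λ·ΔX − sin φ sin λ·ΔY + cos φ·ΔZ = −(0.120048)(0.985840)(100) − (0.120048)(-0.167691)(403) + (0.992768)(306) = 300.06 m.
1° of latitude spans 111300 m, so Δφ = 300.06 / 111300 × 3600 = 9.706″.

Δφ = 9.71″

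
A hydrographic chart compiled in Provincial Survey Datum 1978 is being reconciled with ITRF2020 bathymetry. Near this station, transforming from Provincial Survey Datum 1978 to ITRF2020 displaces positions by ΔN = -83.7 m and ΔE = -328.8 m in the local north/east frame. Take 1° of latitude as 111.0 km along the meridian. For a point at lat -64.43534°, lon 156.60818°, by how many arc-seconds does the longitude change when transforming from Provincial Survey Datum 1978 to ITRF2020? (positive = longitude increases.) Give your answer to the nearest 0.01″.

At latitude -64.43534°, cos φ = 0.431529.
1° of longitude at this latitude = 111.0 × cos φ = 47.90 km, so Δλ = -328.8 / 47899.8 = -0.0068643° = -24.712″.

Δλ = -24.71″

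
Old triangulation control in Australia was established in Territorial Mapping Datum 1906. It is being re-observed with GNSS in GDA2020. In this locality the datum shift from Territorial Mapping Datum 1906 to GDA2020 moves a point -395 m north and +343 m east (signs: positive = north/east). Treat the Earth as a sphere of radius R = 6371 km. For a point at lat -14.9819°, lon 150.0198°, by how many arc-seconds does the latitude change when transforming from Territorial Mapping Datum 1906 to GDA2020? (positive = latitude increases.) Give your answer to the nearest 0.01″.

Δφ = -12.79″

On a sphere of radius R, 1 rad of latitude = R, so Δφ = ΔN / R = -395.0 / 6371000 = -6.2000e-05 rad = -12.788″.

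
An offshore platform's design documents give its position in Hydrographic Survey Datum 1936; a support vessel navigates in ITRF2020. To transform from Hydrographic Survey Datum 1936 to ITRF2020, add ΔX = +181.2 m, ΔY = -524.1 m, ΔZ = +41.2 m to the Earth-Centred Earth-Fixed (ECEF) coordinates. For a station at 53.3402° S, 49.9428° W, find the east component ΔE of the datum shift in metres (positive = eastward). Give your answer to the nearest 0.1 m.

ΔE = -198.6 m

The local east axis at (φ, λ) is (−sin λ, cos λ, 0), so ΔE = −sin(-49.9428°)·181.2 + cos(-49.9428°)·(-524.1) = -198.59 m.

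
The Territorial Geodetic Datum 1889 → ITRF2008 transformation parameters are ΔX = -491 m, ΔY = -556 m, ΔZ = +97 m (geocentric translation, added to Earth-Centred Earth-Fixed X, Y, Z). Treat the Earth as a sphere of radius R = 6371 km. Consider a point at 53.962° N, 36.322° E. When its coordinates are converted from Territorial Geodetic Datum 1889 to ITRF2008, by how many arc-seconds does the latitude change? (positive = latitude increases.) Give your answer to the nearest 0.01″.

sin φ = 0.808627, cos φ = 0.588322, sin λ = 0.592323, cos λ = 0.805701.
North component: ΔN = −sin φ cos λ·ΔX − sin φ sin λ·ΔY + cos φ·ΔZ = −(0.808627)(0.805701)(-491) − (0.808627)(0.592323)(-556) + (0.588322)(97) = 643.27 m.
1° of latitude spans πR/180 = 111195 m, so Δφ = 643.27 / 111195 × 3600 = 20.826″.

Δφ = 20.83″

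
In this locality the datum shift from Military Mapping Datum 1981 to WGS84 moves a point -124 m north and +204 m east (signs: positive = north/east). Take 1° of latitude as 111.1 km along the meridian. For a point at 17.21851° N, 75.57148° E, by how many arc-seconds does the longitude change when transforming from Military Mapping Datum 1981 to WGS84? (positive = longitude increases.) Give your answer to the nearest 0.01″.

At latitude 17.21851°, cos φ = 0.955183.
1° of longitude at this latitude = 111.1 × cos φ = 106.12 km, so Δλ = 204.0 / 106120.8 = 0.0019223° = 6.920″.

Δλ = 6.92″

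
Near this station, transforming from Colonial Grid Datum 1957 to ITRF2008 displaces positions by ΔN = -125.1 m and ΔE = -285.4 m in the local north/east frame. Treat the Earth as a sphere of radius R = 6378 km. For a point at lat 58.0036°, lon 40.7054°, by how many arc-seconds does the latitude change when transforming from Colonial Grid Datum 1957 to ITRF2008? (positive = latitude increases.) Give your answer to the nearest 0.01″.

On a sphere of radius R, 1 rad of latitude = R, so Δφ = ΔN / R = -125.1 / 6378000 = -1.9614e-05 rad = -4.046″.

Δφ = -4.05″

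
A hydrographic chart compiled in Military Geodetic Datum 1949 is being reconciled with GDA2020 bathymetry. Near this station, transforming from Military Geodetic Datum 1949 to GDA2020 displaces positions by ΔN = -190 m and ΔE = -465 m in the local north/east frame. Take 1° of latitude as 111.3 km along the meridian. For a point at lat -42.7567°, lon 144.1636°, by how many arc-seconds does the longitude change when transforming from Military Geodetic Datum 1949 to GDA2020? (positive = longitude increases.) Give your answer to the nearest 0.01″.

At latitude -42.7567°, cos φ = 0.734243.
1° of longitude at this latitude = 111.3 × cos φ = 81.72 km, so Δλ = -465.0 / 81721.3 = -0.0056901° = -20.484″.

Δλ = -20.48″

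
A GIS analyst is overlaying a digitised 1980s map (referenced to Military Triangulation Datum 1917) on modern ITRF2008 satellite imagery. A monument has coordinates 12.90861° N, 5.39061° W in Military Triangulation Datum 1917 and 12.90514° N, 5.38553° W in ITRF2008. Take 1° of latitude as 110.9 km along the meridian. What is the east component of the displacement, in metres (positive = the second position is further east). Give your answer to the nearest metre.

Δφ = 12.90514° − 12.90861° = -0.00347°; Δλ = -5.38553° − -5.39061° = +0.00508°.
ΔN = Δφ × 110900 = -384.8 m; ΔE = Δλ × 110900 × cos(12.90861°) = +0.00508 × 110900 × 0.974728 = 549.1 m.

ΔE = 549 m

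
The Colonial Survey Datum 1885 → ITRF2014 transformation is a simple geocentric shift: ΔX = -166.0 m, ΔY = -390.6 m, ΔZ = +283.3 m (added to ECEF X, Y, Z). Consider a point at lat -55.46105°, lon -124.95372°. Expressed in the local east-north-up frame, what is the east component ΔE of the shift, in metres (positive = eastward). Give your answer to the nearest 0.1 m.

At φ = -55.46105°, λ = -124.95372°: sin φ = -0.823741, cos φ = 0.566966, sin λ = -0.819615, cos λ = -0.572915.
ΔE = −sin λ·ΔX + cos λ·ΔY = −(-0.819615)·(-166.0) + (-0.572915)·(-390.6) = 87.72 m.

ΔE = 87.7 m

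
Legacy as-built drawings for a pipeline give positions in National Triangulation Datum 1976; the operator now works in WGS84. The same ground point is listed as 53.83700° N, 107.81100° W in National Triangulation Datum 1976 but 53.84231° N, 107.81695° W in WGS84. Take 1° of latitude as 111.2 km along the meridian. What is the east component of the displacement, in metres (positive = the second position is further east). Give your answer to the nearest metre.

Δφ = 53.84231° − 53.83700° = +0.00531°; Δλ = -107.81695° − -107.81100° = -0.00595°.
ΔN = Δφ × 111200 = 590.5 m; ΔE = Δλ × 111200 × cos(53.83700°) = -0.00595 × 111200 × 0.590084 = -390.4 m.

ΔE = -390 m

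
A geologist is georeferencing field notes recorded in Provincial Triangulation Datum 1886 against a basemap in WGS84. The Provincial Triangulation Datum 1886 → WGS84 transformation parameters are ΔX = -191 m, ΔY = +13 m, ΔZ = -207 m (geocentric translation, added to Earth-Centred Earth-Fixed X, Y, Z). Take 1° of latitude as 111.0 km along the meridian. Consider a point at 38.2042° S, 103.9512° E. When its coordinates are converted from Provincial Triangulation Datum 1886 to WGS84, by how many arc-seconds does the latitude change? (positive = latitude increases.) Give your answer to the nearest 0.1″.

Δφ = -4.1″

sin φ = -0.618466, cos φ = 0.785812, sin λ = 0.970501, cos λ = -0.241095.
North component: ΔN = −sin φ cos λ·ΔX − sin φ sin λ·ΔY + cos φ·ΔZ = −(-0.618466)(-0.241095)(-191) − (-0.618466)(0.970501)(13) + (0.785812)(-207) = -126.38 m.
1° of latitude spans 111000 m, so Δφ = -126.38 / 111000 × 3600 = -4.099″.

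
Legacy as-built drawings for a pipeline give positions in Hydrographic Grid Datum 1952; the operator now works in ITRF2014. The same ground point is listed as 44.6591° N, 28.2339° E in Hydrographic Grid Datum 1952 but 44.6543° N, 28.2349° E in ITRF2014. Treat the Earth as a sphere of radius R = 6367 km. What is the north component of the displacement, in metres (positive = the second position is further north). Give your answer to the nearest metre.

Δφ = 44.6543° − 44.6591° = -0.0048°; Δλ = 28.2349° − 28.2339° = +0.0010°.
1° along a meridian = πR/180 = 111125 m.
ΔN = Δφ × 111125 = -533.4 m; ΔE = Δλ × 111125 × cos(44.6591°) = +0.0010 × 111125 × 0.711301 = 79.0 m.

ΔN = -533 m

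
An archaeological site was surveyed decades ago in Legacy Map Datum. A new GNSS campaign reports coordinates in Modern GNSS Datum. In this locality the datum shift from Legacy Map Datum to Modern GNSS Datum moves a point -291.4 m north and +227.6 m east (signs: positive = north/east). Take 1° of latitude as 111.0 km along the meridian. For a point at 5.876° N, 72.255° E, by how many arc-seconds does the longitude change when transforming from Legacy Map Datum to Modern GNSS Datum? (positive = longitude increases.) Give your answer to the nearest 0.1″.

Δλ = 7.4″

At latitude 5.876°, cos φ = 0.994746.
1° of longitude at this latitude = 111.0 × cos φ = 110.42 km, so Δλ = 227.6 / 110416.8 = 0.0020613° = 7.421″.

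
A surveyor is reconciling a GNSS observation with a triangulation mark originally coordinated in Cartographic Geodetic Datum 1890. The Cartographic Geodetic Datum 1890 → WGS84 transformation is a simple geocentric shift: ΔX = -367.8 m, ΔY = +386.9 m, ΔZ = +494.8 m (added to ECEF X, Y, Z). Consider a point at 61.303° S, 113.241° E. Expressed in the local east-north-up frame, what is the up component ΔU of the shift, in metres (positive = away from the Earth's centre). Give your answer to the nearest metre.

The local up (radial) axis is (cos φ cos λ, cos φ sin λ, sin φ), giving ΔU = 69.690 + 170.705 − 434.024 = -193.63 m.

ΔU = -194 m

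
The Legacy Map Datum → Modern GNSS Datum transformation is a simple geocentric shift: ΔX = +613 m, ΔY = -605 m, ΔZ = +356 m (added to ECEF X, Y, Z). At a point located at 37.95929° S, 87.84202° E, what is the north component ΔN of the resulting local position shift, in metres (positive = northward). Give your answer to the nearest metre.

ΔN = -77 m

At φ = -37.95929°, λ = 87.84202°: sin φ = -0.615101, cos φ = 0.788448, sin λ = 0.999291, cos λ = 0.037655.
ΔN = −sin φ cos λ·ΔX − sin φ sin λ·ΔY + cos φ·ΔZ = −(-0.615101)(0.037655)(613) − (-0.615101)(0.999291)(-605) + (0.788448)(356) = -76.99 m.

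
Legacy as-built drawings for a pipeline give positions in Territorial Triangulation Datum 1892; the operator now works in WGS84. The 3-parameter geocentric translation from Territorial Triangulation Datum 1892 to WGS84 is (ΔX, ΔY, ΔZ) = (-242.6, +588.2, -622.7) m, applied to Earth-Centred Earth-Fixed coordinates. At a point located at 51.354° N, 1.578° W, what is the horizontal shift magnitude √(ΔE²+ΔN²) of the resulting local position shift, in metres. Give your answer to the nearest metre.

The local east axis at (φ, λ) is (−sin λ, cos λ, 0), so ΔE = −sin(-1.578°)·(-242.6) + cos(-1.578°)·588.2 = 581.30 m.
The local north axis is (−sin φ cos λ, −sin φ sin λ, cos φ), giving ΔN = 189.403 + 12.651 − 388.880 = -186.83 m.
Horizontal magnitude = √(ΔE² + ΔN²) = √(581.30² + (-186.83)²) = 610.58 m.

611 m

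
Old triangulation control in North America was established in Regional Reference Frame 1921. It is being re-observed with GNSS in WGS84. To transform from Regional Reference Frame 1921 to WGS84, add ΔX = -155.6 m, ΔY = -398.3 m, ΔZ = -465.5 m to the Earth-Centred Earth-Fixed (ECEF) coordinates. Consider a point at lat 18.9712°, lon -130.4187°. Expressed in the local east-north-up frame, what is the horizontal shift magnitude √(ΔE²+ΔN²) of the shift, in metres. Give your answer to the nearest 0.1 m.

588.4 m

The local east axis at (φ, λ) is (−sin λ, cos λ, 0), so ΔE = −sin(-130.4187°)·(-155.6) + cos(-130.4187°)·(-398.3) = 139.78 m.
The local north axis is (−sin φ cos λ, −sin φ sin λ, cos φ), giving ΔN = -32.797 − 98.580 − 440.215 = -571.59 m.
Horizontal magnitude = √(ΔE² + ΔN²) = √(139.78² + (-571.59)²) = 588.44 m.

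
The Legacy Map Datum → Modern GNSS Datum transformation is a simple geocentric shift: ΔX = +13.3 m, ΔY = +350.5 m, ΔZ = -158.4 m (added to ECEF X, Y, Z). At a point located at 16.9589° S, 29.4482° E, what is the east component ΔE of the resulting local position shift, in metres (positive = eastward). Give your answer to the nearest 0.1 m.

ΔE = 298.7 m

The local east axis at (φ, λ) is (−sin λ, cos λ, 0), so ΔE = −sin(29.4482°)·13.3 + cos(29.4482°)·350.5 = 298.68 m.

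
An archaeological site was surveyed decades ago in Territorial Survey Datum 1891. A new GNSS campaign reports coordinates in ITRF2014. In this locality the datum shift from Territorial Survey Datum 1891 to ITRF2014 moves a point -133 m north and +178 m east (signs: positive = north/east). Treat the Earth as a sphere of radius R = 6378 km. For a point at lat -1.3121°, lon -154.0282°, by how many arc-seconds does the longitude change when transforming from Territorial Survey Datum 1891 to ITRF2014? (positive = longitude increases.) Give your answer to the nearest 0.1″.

At latitude -1.3121°, cos φ = 0.999738.
One radian of longitude at latitude φ spans R cos φ, so Δλ = ΔE / (R cos φ) = 178.0 / (6378000 × 0.999738) = 2.7916e-05 rad = 5.758″.

Δλ = 5.8″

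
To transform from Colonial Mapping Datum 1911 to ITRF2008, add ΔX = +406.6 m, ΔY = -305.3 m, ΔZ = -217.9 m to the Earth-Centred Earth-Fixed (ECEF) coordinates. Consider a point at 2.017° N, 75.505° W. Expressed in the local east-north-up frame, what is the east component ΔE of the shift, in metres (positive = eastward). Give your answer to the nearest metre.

At φ = 2.017°, λ = -75.505°: sin φ = 0.035196, cos φ = 0.999380, sin λ = -0.968169, cos λ = 0.250296.
ΔE = −sin λ·ΔX + cos λ·ΔY = −(-0.968169)·(406.6) + (0.250296)·(-305.3) = 317.24 m.

ΔE = 317 m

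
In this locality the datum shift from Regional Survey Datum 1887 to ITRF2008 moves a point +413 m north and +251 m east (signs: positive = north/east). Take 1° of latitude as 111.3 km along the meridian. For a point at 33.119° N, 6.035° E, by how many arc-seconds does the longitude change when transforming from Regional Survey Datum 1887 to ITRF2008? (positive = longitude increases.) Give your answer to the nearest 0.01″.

Δλ = 9.69″

At latitude 33.119°, cos φ = 0.837538.
1° of longitude at this latitude = 111.3 × cos φ = 93.22 km, so Δλ = 251.0 / 93217.9 = 0.0026926° = 9.693″.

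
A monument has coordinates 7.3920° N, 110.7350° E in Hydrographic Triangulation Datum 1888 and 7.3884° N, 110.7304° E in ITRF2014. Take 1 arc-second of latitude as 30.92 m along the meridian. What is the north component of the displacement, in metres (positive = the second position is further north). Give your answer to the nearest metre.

ΔN = -401 m

Δφ = 7.3884° − 7.3920° = -0.0036°; Δλ = 110.7304° − 110.7350° = -0.0046°.
1° of latitude = 3600 × 30.92 = 111312 m.
ΔN = Δφ × 111312 = -400.7 m; ΔE = Δλ × 111312 × cos(7.3920°) = -0.0046 × 111312 × 0.991689 = -507.8 m.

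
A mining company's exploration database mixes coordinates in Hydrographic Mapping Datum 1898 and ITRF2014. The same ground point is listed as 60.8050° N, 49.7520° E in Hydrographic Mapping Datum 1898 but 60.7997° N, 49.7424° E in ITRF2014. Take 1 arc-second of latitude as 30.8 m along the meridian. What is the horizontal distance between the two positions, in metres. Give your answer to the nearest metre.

784 m

Δφ = 60.7997° − 60.8050° = -0.0053°; Δλ = 49.7424° − 49.7520° = -0.0096°.
1° of latitude = 3600 × 30.80 = 110880 m.
ΔN = Δφ × 110880 = -587.7 m; ΔE = Δλ × 110880 × cos(60.8050°) = -0.0096 × 110880 × 0.487783 = -519.2 m.
Distance = √(ΔE² + ΔN²) = √((-519.2)² + (-587.7)²) = 784.2 m.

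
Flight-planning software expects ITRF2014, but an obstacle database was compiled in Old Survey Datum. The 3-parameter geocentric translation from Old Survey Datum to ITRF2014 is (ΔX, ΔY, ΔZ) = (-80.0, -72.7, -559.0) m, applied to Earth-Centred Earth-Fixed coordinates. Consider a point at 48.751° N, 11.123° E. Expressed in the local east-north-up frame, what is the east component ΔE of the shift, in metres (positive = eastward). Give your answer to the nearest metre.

ΔE = -56 m

At φ = 48.751°, λ = 11.123°: sin φ = 0.751851, cos φ = 0.659333, sin λ = 0.192916, cos λ = 0.981215.
ΔE = −sin λ·ΔX + cos λ·ΔY = −(0.192916)·(-80.0) + (0.981215)·(-72.7) = -55.90 m.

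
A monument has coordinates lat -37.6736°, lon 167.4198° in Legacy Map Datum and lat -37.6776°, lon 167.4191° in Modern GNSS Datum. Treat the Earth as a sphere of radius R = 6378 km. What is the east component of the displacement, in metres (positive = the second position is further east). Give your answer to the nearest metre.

Δφ = -37.6776° − -37.6736° = -0.0040°; Δλ = 167.4191° − 167.4198° = -0.0007°.
1° along a meridian = πR/180 = 111317 m.
ΔN = Δφ × 111317 = -445.3 m; ΔE = Δλ × 111317 × cos(-37.6736°) = -0.0007 × 111317 × 0.791505 = -61.7 m.

ΔE = -62 m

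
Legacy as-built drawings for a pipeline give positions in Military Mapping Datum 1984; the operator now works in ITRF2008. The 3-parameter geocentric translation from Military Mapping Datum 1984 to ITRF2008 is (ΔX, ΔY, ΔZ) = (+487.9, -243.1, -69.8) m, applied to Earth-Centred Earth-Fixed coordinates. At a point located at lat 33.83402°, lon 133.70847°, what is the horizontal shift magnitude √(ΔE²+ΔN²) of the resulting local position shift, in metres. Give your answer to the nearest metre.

At φ = 33.83402°, λ = 133.70847°: sin φ = 0.556789, cos φ = 0.830654, sin λ = 0.722865, cos λ = -0.690989.
ΔE = −sin λ·ΔX + cos λ·ΔY = −(0.722865)·(487.9) + (-0.690989)·(-243.1) = -184.71 m.
ΔN = −sin φ cos λ·ΔX − sin φ sin λ·ΔY + cos φ·ΔZ = −(0.556789)(-0.690989)(487.9) − (0.556789)(0.722865)(-243.1) + (0.830654)(-69.8) = 227.58 m.
Horizontal magnitude = √(ΔE² + ΔN²) = √((-184.71)² + 227.58²) = 293.10 m.

293 m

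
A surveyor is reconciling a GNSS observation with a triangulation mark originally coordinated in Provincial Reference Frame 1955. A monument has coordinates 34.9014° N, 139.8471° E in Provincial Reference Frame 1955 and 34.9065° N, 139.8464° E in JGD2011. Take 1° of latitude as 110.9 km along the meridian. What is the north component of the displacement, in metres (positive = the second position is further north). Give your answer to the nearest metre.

Δφ = 34.9065° − 34.9014° = +0.0051°; Δλ = 139.8464° − 139.8471° = -0.0007°.
ΔN = Δφ × 110900 = 565.6 m; ΔE = Δλ × 110900 × cos(34.9014°) = -0.0007 × 110900 × 0.820138 = -63.7 m.

ΔN = 566 m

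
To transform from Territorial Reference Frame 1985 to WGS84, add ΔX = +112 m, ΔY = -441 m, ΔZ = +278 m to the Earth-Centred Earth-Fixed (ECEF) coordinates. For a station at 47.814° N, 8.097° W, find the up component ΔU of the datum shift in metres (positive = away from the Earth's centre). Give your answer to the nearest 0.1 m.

At φ = 47.814°, λ = -8.097°: sin φ = 0.740969, cos φ = 0.671540, sin λ = -0.140849, cos λ = 0.990031.
ΔU = cos φ cos λ·ΔX + cos φ sin λ·ΔY + sin φ·ΔZ = (0.671540)(0.990031)(112) + (0.671540)(-0.140849)(-441) + (0.740969)(278) = 322.16 m.

ΔU = 322.2 m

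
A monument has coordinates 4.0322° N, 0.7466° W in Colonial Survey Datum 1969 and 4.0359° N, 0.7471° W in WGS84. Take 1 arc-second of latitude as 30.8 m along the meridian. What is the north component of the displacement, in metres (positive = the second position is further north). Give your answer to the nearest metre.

Δφ = 4.0359° − 4.0322° = +0.0037°; Δλ = -0.7471° − -0.7466° = -0.0005°.
1° of latitude = 3600 × 30.80 = 110880 m.
ΔN = Δφ × 110880 = 410.3 m; ΔE = Δλ × 110880 × cos(4.0322°) = -0.0005 × 110880 × 0.997525 = -55.3 m.

ΔN = 410 m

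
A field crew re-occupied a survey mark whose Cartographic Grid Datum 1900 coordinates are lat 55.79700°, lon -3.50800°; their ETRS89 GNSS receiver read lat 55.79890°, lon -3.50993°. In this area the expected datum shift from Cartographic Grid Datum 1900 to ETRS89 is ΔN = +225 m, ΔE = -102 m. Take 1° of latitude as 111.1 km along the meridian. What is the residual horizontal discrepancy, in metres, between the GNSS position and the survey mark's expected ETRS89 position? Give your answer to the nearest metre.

23 m

Observed coordinate differences: Δφ = +0.00190°, Δλ = -0.00193°.
Converting to metres (1° lat = 111100 m, cos φ = 0.562127): observed ΔN = 211.1 m, observed ΔE = -120.5 m.
Subtracting the expected shift leaves a residual of 211.1 − (225) = -13.9 m north and -120.5 − (-102) = -18.5 m east.
Residual distance = √((-13.9)² + (-18.5)²) = 23.2 m.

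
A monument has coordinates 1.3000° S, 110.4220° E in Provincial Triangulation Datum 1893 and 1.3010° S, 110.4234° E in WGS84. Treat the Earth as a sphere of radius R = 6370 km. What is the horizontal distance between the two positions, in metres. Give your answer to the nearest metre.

Δφ = -1.3010° − -1.3000° = -0.0010°; Δλ = 110.4234° − 110.4220° = +0.0014°.
1° along a meridian = πR/180 = 111177 m.
ΔN = Δφ × 111177 = -111.2 m; ΔE = Δλ × 111177 × cos(-1.3000°) = +0.0014 × 111177 × 0.999743 = 155.6 m.
Distance = √(ΔE² + ΔN²) = √(155.6² + (-111.2)²) = 191.2 m.

191 m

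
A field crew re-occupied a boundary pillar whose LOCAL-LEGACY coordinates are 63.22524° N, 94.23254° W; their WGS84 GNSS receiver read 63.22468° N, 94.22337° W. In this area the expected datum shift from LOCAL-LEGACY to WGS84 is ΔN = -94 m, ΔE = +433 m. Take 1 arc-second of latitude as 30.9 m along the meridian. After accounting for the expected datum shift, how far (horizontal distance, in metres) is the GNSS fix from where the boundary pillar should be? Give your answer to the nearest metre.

41 m

Observed coordinate differences: Δφ = -0.00056°, Δλ = +0.00917°.
Converting to metres (1° lat = 111240 m, cos φ = 0.450484): observed ΔN = -62.3 m, observed ΔE = 459.5 m.
Subtracting the expected shift leaves a residual of -62.3 − (-94) = 31.7 m north and 459.5 − (433) = 26.5 m east.
Residual distance = √(31.7² + 26.5²) = 41.3 m.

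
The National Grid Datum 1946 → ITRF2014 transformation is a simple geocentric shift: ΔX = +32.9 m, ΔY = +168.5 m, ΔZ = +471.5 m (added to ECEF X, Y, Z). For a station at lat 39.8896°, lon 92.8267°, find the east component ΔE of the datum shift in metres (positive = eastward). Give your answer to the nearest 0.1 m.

At φ = 39.8896°, λ = 92.8267°: sin φ = 0.641310, cos φ = 0.767282, sin λ = 0.998783, cos λ = -0.049315.
ΔE = −sin λ·ΔX + cos λ·ΔY = −(0.998783)·(32.9) + (-0.049315)·(168.5) = -41.17 m.

ΔE = -41.2 m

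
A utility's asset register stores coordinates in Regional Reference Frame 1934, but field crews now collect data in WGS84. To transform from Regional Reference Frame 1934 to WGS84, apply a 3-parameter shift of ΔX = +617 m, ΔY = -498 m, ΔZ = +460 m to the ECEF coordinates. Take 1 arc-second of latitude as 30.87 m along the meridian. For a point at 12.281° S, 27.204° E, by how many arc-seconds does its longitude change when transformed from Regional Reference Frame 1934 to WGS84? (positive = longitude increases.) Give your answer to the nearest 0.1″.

sin φ = -0.212706, cos φ = 0.977116, sin λ = 0.457160, cos λ = 0.889384.
East component: ΔE = −sin λ·ΔX + cos λ·ΔY = −(0.457160)(617) + (0.889384)(-498) = -724.98 m.
1° of latitude spans 3600 × 30.87 = 111132 m; at latitude φ, 1° of longitude spans that × cos φ = 108588.9 m, so Δλ = -724.98 / 108588.9 × 3600 = -24.035″.

Δλ = -24.0″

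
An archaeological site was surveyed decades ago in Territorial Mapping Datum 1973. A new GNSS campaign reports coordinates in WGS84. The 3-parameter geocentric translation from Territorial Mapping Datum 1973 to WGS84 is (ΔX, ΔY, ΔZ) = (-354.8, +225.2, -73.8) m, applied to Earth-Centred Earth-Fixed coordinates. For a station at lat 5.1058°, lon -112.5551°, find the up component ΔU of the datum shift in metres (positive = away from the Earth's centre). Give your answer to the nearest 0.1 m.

The local up (radial) axis is (cos φ cos λ, cos φ sin λ, sin φ), giving ΔU = 135.551 − 207.149 − 6.568 = -78.17 m.

ΔU = -78.2 m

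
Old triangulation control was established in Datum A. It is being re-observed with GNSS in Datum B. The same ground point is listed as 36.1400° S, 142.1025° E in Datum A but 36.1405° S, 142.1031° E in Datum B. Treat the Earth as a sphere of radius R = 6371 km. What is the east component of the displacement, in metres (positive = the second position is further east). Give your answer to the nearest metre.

ΔE = 54 m

Δφ = -36.1405° − -36.1400° = -0.0005°; Δλ = 142.1031° − 142.1025° = +0.0006°.
1° along a meridian = πR/180 = 111195 m.
ΔN = Δφ × 111195 = -55.6 m; ΔE = Δλ × 111195 × cos(-36.1400°) = +0.0006 × 111195 × 0.807578 = 53.9 m.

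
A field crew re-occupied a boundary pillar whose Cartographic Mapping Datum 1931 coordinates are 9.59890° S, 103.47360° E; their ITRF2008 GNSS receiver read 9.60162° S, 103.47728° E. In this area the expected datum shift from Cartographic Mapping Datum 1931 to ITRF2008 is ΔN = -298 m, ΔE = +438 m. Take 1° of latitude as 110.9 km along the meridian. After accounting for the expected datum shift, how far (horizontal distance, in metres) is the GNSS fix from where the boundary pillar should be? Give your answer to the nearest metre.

36 m

Observed coordinate differences: Δφ = -0.00272°, Δλ = +0.00368°.
Converting to metres (1° lat = 110900 m, cos φ = 0.985999): observed ΔN = -301.6 m, observed ΔE = 402.4 m.
Subtracting the expected shift leaves a residual of -301.6 − (-298) = -3.6 m north and 402.4 − (438) = -35.6 m east.
Residual distance = √((-3.6)² + (-35.6)²) = 35.8 m.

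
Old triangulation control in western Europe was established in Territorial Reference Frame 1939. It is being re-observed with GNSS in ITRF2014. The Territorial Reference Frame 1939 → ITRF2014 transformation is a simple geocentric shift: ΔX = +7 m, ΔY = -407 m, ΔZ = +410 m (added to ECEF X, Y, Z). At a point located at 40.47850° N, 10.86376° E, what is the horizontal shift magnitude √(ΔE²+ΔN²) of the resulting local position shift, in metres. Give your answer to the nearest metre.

537 m

At φ = 40.47850°, λ = 10.86376°: sin φ = 0.649163, cos φ = 0.760650, sin λ = 0.188474, cos λ = 0.982078.
ΔE = −sin λ·ΔX + cos λ·ΔY = −(0.188474)·(7) + (0.982078)·(-407) = -401.03 m.
ΔN = −sin φ cos λ·ΔX − sin φ sin λ·ΔY + cos φ·ΔZ = −(0.649163)(0.982078)(7) − (0.649163)(0.188474)(-407) + (0.760650)(410) = 357.20 m.
Horizontal magnitude = √(ΔE² + ΔN²) = √((-401.03)² + 357.20²) = 537.04 m.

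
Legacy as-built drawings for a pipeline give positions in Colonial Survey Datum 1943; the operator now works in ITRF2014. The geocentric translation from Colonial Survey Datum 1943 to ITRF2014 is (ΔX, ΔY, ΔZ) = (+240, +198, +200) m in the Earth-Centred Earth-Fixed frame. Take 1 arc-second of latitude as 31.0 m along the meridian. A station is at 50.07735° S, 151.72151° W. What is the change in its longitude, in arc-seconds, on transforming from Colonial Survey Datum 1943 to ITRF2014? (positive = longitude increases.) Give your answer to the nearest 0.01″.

Δλ = -3.05″

sin φ = -0.766912, cos φ = 0.641753, sin λ = -0.473758, cos λ = -0.880655.
East component: ΔE = −sin λ·ΔX + cos λ·ΔY = −(-0.473758)(240) + (-0.880655)(198) = -60.67 m.
1° of latitude spans 3600 × 31.00 = 111600 m; at latitude φ, 1° of longitude spans that × cos φ = 71619.6 m, so Δλ = -60.67 / 71619.6 × 3600 = -3.050″.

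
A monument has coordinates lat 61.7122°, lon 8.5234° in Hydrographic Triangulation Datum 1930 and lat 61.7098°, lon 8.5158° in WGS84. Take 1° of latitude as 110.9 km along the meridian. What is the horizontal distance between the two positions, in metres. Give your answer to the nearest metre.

Δφ = 61.7098° − 61.7122° = -0.0024°; Δλ = 8.5158° − 8.5234° = -0.0076°.
ΔN = Δφ × 110900 = -266.2 m; ΔE = Δλ × 110900 × cos(61.7122°) = -0.0076 × 110900 × 0.473901 = -399.4 m.
Distance = √(ΔE² + ΔN²) = √((-399.4)² + (-266.2)²) = 480.0 m.

480 m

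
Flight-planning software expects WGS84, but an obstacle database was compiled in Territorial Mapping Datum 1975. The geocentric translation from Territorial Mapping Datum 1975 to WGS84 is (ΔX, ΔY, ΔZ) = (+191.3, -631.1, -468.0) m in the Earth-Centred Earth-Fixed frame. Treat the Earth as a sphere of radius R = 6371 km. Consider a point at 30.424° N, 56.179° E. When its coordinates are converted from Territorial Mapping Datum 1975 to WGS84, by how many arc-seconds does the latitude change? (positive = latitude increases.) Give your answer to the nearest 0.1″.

Δφ = -6.2″

sin φ = 0.506395, cos φ = 0.862302, sin λ = 0.830781, cos λ = 0.556600.
North component: ΔN = −sin φ cos λ·ΔX − sin φ sin λ·ΔY + cos φ·ΔZ = −(0.506395)(0.556600)(191.3) − (0.506395)(0.830781)(-631.1) + (0.862302)(-468.0) = -191.97 m.
1° of latitude spans πR/180 = 111195 m, so Δφ = -191.97 / 111195 × 3600 = -6.215″.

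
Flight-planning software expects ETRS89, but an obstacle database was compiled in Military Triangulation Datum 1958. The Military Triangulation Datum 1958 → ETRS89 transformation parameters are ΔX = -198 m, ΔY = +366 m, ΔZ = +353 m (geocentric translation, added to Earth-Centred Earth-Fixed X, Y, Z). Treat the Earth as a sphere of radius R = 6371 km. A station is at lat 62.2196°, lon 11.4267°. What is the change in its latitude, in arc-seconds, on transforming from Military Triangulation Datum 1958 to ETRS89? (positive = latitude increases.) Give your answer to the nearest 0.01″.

sin φ = 0.884740, cos φ = 0.466084, sin λ = 0.198114, cos λ = 0.980179.
North component: ΔN = −sin φ cos λ·ΔX − sin φ sin λ·ΔY + cos φ·ΔZ = −(0.884740)(0.980179)(-198) − (0.884740)(0.198114)(366) + (0.466084)(353) = 272.08 m.
1° of latitude spans πR/180 = 111195 m, so Δφ = 272.08 / 111195 × 3600 = 8.809″.

Δφ = 8.81″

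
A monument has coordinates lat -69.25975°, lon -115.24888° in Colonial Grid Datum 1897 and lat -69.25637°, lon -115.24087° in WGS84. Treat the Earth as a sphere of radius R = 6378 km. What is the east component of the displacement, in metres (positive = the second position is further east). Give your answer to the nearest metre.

Δφ = -69.25637° − -69.25975° = +0.00338°; Δλ = -115.24087° − -115.24888° = +0.00801°.
1° along a meridian = πR/180 = 111317 m.
ΔN = Δφ × 111317 = 376.3 m; ΔE = Δλ × 111317 × cos(-69.25975°) = +0.00801 × 111317 × 0.354132 = 315.8 m.

ΔE = 316 m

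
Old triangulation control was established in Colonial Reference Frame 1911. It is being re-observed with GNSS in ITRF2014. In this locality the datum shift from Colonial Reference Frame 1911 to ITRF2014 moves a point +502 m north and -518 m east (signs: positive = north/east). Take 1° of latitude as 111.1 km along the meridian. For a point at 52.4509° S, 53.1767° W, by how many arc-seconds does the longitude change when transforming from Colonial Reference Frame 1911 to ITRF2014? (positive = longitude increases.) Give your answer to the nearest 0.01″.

At latitude -52.4509°, cos φ = 0.609441.
1° of longitude at this latitude = 111.1 × cos φ = 67.71 km, so Δλ = -518.0 / 67708.9 = -0.0076504° = -27.541″.

Δλ = -27.54″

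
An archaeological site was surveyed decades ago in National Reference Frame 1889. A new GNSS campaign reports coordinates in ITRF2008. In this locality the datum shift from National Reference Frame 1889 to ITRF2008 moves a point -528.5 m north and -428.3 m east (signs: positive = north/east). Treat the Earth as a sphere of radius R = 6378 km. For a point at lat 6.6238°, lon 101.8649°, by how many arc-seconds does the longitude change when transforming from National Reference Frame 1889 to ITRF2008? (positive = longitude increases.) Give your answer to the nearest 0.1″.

Δλ = -13.9″

At latitude 6.6238°, cos φ = 0.993325.
One radian of longitude at latitude φ spans R cos φ, so Δλ = ΔE / (R cos φ) = -428.3 / (6378000 × 0.993325) = -6.7604e-05 rad = -13.944″.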